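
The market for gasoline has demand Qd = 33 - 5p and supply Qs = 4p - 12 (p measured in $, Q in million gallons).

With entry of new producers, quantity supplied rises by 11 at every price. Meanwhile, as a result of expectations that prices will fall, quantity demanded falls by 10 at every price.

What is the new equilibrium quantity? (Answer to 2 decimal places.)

9.67

Original equilibrium: 33 - 5p = 4p - 12 gives 45 = 9p, so p = 5 and Q = 8.
With the change applied: demand Qd = 23 - 5p, supply Qs = 4p - 1.
Setting them equal: 23 - 5p = 4p - 1 → 24 = 9p, so p = 8/3 ≈ 2.6667 and Q = 29/3 ≈ 9.6667.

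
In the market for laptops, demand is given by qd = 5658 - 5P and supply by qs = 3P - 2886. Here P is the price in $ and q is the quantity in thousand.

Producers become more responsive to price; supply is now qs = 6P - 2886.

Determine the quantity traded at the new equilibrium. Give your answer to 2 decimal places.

1774.36

Original equilibrium: 5658 - 5P = 3P - 2886 gives 8544 = 8P, so P = 1068 and q = 318.
The shock moves the curves to qd = 5658 - 5P and qs = 6P - 2886.
Setting them equal: 5658 - 5P = 6P - 2886 → 8544 = 11P, so P = 8544/11 ≈ 776.7273 and q = 19518/11 ≈ 1774.3636.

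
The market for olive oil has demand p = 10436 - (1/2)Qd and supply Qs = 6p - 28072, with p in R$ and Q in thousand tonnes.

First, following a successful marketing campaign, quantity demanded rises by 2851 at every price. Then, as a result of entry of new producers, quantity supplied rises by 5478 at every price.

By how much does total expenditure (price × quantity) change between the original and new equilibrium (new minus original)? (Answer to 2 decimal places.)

Solve the original market: 20872 - 2p = 6p - 28072, hence p = 6118 and Q = 8636.
The new curves are Qd = 23723 - 2p (demand) and Qs = 6p - 22594 (supply).
Clearing the new market: 23723 - 2p = 6p - 22594, so p = 5789.625 and Q = 12143.75.
Expenditure moves from 6118×8636 = 52835048 to 5789.625×12143.75 = 70307758.59375; change = +17472710.59.

+17472710.59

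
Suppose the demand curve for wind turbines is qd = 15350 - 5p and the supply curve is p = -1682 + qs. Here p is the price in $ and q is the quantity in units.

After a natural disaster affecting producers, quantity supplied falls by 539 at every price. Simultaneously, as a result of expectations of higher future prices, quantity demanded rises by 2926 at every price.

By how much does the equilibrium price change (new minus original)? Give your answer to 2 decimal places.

Original equilibrium: 15350 - 5p = p + 1682 gives 13668 = 6p, so p = 2278 and q = 3960.
The new curves are qd = 18276 - 5p (demand) and qs = p + 1143 (supply).
Setting them equal: 18276 - 5p = p + 1143 → 17133 = 6p, so p = 2855.5 and q = 3998.5.
Δp = 2855.5 − 2278 = +577.50.

+577.50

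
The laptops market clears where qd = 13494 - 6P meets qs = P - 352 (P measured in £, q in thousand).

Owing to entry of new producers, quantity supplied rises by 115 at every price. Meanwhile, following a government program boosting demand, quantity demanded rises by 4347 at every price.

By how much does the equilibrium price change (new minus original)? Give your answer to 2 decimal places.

+604.57

Before the shock: 13494 - 6P = P - 352 ⇒ 13846 = 7P ⇒ P = 1978, q = 1626.
The new curves are qd = 17841 - 6P (demand) and qs = P - 237 (supply).
Setting them equal: 17841 - 6P = P - 237 → 18078 = 7P, so P = 18078/7 ≈ 2582.5714 and q = 16419/7 ≈ 2345.5714.
ΔP = 2582.5714 − 1978 = +604.57.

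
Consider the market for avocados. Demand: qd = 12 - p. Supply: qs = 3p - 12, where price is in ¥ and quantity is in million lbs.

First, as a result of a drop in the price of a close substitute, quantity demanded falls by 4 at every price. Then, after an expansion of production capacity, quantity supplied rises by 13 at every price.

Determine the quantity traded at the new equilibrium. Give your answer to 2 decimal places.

Original equilibrium: 12 - p = 3p - 12 gives 24 = 4p, so p = 6 and q = 6.
With the change applied: demand qd = 8 - p, supply qs = 3p + 1.
New equilibrium: 8 - p = 3p + 1 ⇒ 7 = 4p ⇒ p = 1.75, q = 6.25.

6.25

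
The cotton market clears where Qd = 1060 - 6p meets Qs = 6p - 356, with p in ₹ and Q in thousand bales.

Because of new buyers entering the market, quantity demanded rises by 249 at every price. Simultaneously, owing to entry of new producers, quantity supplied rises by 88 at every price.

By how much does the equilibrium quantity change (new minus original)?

Solve the original market: 1060 - 6p = 6p - 356, hence p = 118 and Q = 352.
The new curves are Qd = 1309 - 6p (demand) and Qs = 6p - 268 (supply).
New equilibrium: 1309 - 6p = 6p - 268 ⇒ 1577 = 12p ⇒ p = 1577/12 ≈ 131.4167, Q = 520.5.
ΔQ = 520.5 − 352 = +168.5.

+168.5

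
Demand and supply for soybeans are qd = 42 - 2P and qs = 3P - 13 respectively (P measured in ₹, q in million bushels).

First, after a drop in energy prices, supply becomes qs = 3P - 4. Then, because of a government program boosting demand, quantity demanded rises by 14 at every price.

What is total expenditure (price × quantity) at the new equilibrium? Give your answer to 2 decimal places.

Original equilibrium: 42 - 2P = 3P - 13 gives 55 = 5P, so P = 11 and q = 20.
With the change applied: demand qd = 56 - 2P, supply qs = 3P - 4.
New equilibrium: 56 - 2P = 3P - 4 ⇒ 60 = 5P ⇒ P = 12, q = 32.
New expenditure = 12 × 32 = 384.00.

384.00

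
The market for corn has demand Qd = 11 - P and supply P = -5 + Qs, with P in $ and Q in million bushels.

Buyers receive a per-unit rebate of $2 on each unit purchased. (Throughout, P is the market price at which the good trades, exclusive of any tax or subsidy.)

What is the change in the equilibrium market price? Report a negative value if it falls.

Original equilibrium: 11 - P = P + 5 gives 6 = 2P, so P = 3 and Q = 8.
Since buyers' out-of-pocket price is the market price minus the rebate, the effective demand curve becomes Qd = 13 - P.
Clearing the new market: 13 - P = P + 5, so P = 4 and Q = 9.
ΔP = 4 − 3 = +1.

+1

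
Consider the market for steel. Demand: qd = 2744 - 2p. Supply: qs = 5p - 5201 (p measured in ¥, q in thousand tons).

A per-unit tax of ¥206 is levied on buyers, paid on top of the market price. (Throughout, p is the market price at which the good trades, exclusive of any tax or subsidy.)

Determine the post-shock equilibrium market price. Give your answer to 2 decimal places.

Original equilibrium: 2744 - 2p = 5p - 5201 gives 7945 = 7p, so p = 1135 and q = 474.
Since buyers pay the price plus the tax, the effective demand curve becomes qd = 2332 - 2p.
New equilibrium: 2332 - 2p = 5p - 5201 ⇒ 7533 = 7p ⇒ p = 7533/7 ≈ 1076.1429, q = 1258/7 ≈ 179.7143.

1076.14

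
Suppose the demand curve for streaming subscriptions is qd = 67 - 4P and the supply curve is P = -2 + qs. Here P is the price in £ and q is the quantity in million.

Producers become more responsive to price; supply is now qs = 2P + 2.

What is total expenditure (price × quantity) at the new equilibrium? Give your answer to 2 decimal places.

256.39

Before the shock: 67 - 4P = P + 2 ⇒ 65 = 5P ⇒ P = 13, q = 15.
With the change applied: demand qd = 67 - 4P, supply qs = 2P + 2.
Equate the new curves: 67 - 4P = 2P + 2, giving 65 = 6P, P = 65/6 ≈ 10.8333, q = 71/3 ≈ 23.6667.
New expenditure = 10.8333 × 23.6667 = 256.39.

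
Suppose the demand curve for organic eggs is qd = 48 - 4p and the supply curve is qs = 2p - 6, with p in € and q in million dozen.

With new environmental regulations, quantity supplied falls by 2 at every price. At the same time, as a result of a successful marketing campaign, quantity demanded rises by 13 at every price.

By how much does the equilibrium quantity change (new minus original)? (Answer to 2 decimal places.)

+3.00

Original equilibrium: 48 - 4p = 2p - 6 gives 54 = 6p, so p = 9 and q = 12.
After the shift, demand is qd = 61 - 4p and supply is qs = 2p - 8.
Clearing the new market: 61 - 4p = 2p - 8, so p = 11.5 and q = 15.
Δq = 15 − 12 = +3.00.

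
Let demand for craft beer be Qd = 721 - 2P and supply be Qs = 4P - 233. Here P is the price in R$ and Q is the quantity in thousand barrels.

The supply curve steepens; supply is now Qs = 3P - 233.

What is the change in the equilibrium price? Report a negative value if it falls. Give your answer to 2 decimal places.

Solve the original market: 721 - 2P = 4P - 233, hence P = 159 and Q = 403.
The shock moves the curves to Qd = 721 - 2P and Qs = 3P - 233.
Equate the new curves: 721 - 2P = 3P - 233, giving 954 = 5P, P = 190.8, Q = 339.4.
ΔP = 190.8 − 159 = +31.80.

+31.80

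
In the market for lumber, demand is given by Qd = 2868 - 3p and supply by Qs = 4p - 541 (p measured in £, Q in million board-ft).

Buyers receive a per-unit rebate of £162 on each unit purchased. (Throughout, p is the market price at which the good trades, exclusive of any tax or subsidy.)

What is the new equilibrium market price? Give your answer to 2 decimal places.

Solve the original market: 2868 - 3p = 4p - 541, hence p = 487 and Q = 1407.
Since buyers' out-of-pocket price is the market price minus the rebate, the effective demand curve becomes Qd = 3354 - 3p.
Setting them equal: 3354 - 3p = 4p - 541 → 3895 = 7p, so p = 3895/7 ≈ 556.4286 and Q = 11793/7 ≈ 1684.7143.

556.43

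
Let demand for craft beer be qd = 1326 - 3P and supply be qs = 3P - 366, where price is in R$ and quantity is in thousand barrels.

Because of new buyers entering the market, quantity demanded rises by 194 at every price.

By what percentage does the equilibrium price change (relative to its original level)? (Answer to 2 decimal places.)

Before the shock: 1326 - 3P = 3P - 366 ⇒ 1692 = 6P ⇒ P = 282, q = 480.
The new curves are qd = 1520 - 3P (demand) and qs = 3P - 366 (supply).
Setting them equal: 1520 - 3P = 3P - 366 → 1886 = 6P, so P = 943/3 ≈ 314.3333 and q = 577.
%ΔP = (314.3333 − 282) / 282 × 100 = +11.47%.

+11.47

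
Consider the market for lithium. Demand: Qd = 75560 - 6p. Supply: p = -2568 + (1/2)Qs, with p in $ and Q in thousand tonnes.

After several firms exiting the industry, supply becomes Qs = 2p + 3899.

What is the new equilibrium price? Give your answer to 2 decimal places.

8957.63

Solve the original market: 75560 - 6p = 2p + 5136, hence p = 8803 and Q = 22742.
The new curves are Qd = 75560 - 6p (demand) and Qs = 2p + 3899 (supply).
New equilibrium: 75560 - 6p = 2p + 3899 ⇒ 71661 = 8p ⇒ p = 8957.625, Q = 21814.25.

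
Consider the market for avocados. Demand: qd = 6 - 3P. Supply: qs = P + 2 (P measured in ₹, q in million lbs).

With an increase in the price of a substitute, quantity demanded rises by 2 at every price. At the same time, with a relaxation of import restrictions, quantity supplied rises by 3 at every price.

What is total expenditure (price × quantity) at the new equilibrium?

4.3125

Original equilibrium: 6 - 3P = P + 2 gives 4 = 4P, so P = 1 and q = 3.
The shock moves the curves to qd = 8 - 3P and qs = P + 5.
New equilibrium: 8 - 3P = P + 5 ⇒ 3 = 4P ⇒ P = 0.75, q = 5.75.
New expenditure = 0.75 × 5.75 = 4.3125.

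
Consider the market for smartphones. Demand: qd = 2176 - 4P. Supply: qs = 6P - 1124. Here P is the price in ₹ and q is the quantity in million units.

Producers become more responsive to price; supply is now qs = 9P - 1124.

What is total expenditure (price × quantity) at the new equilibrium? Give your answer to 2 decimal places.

Solve the original market: 2176 - 4P = 6P - 1124, hence P = 330 and q = 856.
The new curves are qd = 2176 - 4P (demand) and qs = 9P - 1124 (supply).
New equilibrium: 2176 - 4P = 9P - 1124 ⇒ 3300 = 13P ⇒ P = 3300/13 ≈ 253.8462, q = 15088/13 ≈ 1160.6154.
New expenditure = 253.8462 × 1160.6154 = 294617.75.

294617.75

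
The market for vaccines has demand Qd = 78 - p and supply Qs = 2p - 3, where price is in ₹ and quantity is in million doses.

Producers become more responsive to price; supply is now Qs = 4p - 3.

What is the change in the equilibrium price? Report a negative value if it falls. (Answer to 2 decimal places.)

-10.80

Initially, 78 - p = 2p - 3, so 81 = 3p and p = 27, Q = 51.
After the shift, demand is Qd = 78 - p and supply is Qs = 4p - 3.
New equilibrium: 78 - p = 4p - 3 ⇒ 81 = 5p ⇒ p = 16.2, Q = 61.8.
Δp = 16.2 − 27 = -10.80.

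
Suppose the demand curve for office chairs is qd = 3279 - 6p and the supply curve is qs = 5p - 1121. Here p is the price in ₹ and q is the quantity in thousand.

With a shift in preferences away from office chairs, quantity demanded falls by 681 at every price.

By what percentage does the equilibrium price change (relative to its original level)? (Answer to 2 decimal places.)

-15.48

Original equilibrium: 3279 - 6p = 5p - 1121 gives 4400 = 11p, so p = 400 and q = 879.
With the change applied: demand qd = 2598 - 6p, supply qs = 5p - 1121.
Clearing the new market: 2598 - 6p = 5p - 1121, so p = 3719/11 ≈ 338.0909 and q = 6264/11 ≈ 569.4545.
%Δp = (338.0909 − 400) / 400 × 100 = -15.48%.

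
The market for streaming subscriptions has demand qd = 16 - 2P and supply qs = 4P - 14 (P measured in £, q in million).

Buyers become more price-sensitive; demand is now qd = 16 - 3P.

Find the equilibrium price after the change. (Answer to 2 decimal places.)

4.29

Before the shock: 16 - 2P = 4P - 14 ⇒ 30 = 6P ⇒ P = 5, q = 6.
The new curves are qd = 16 - 3P (demand) and qs = 4P - 14 (supply).
New equilibrium: 16 - 3P = 4P - 14 ⇒ 30 = 7P ⇒ P = 30/7 ≈ 4.2857, q = 22/7 ≈ 3.1429.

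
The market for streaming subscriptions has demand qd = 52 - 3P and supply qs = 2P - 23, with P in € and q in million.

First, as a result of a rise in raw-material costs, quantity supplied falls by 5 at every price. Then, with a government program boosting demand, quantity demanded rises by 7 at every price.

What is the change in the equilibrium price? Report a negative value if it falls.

+2.4

Original equilibrium: 52 - 3P = 2P - 23 gives 75 = 5P, so P = 15 and q = 7.
After the shift, demand is qd = 59 - 3P and supply is qs = 2P - 28.
Equate the new curves: 59 - 3P = 2P - 28, giving 87 = 5P, P = 17.4, q = 6.8.
ΔP = 17.4 − 15 = +2.4.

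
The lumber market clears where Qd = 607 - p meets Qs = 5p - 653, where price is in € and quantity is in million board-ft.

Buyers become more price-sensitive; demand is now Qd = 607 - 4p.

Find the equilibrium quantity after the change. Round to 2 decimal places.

Initially, 607 - p = 5p - 653, so 1260 = 6p and p = 210, Q = 397.
The new curves are Qd = 607 - 4p (demand) and Qs = 5p - 653 (supply).
Setting them equal: 607 - 4p = 5p - 653 → 1260 = 9p, so p = 140 and Q = 47.

47.00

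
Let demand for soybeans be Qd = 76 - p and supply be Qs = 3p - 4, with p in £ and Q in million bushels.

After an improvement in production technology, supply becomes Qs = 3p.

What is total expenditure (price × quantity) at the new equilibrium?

1083

Original equilibrium: 76 - p = 3p - 4 gives 80 = 4p, so p = 20 and Q = 56.
With the change applied: demand Qd = 76 - p, supply Qs = 3p.
Setting them equal: 76 - p = 3p → 76 = 4p, so p = 19 and Q = 57.
New expenditure = 19 × 57 = 1083.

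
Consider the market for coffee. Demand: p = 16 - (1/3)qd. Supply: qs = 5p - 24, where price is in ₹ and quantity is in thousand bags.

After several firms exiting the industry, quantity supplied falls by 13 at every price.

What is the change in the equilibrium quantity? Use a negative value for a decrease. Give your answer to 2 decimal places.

Original equilibrium: 48 - 3p = 5p - 24 gives 72 = 8p, so p = 9 and q = 21.
The shock moves the curves to qd = 48 - 3p and qs = 5p - 37.
New equilibrium: 48 - 3p = 5p - 37 ⇒ 85 = 8p ⇒ p = 10.625, q = 16.125.
Δq = 16.125 − 21 = -4.88.

-4.88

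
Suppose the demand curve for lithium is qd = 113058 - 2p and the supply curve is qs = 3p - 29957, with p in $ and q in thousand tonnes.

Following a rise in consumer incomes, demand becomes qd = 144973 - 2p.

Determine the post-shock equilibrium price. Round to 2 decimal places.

Original equilibrium: 113058 - 2p = 3p - 29957 gives 143015 = 5p, so p = 28603 and q = 55852.
After the shift, demand is qd = 144973 - 2p and supply is qs = 3p - 29957.
Setting them equal: 144973 - 2p = 3p - 29957 → 174930 = 5p, so p = 34986 and q = 75001.

34986.00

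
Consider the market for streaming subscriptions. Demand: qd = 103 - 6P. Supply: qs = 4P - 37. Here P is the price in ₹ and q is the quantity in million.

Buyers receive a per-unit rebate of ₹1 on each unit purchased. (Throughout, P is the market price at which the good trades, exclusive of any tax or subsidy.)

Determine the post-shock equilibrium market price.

14.6

Original equilibrium: 103 - 6P = 4P - 37 gives 140 = 10P, so P = 14 and q = 19.
Since buyers' out-of-pocket price is the market price minus the rebate, the effective demand curve becomes qd = 109 - 6P.
Setting them equal: 109 - 6P = 4P - 37 → 146 = 10P, so P = 14.6 and q = 21.4.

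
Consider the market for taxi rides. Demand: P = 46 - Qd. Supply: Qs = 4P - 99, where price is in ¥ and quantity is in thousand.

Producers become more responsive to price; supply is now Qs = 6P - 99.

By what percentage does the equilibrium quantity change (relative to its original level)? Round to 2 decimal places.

Before the shock: 46 - P = 4P - 99 ⇒ 145 = 5P ⇒ P = 29, Q = 17.
The new curves are Qd = 46 - P (demand) and Qs = 6P - 99 (supply).
Equate the new curves: 46 - P = 6P - 99, giving 145 = 7P, P = 145/7 ≈ 20.7143, Q = 177/7 ≈ 25.2857.
%ΔQ = (25.2857 − 17) / 17 × 100 = +48.74%.

+48.74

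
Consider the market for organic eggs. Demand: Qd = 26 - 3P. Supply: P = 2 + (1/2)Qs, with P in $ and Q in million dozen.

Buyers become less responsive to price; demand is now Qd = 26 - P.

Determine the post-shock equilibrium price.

Before the shock: 26 - 3P = 2P - 4 ⇒ 30 = 5P ⇒ P = 6, Q = 8.
The shock moves the curves to Qd = 26 - P and Qs = 2P - 4.
Setting them equal: 26 - P = 2P - 4 → 30 = 3P, so P = 10 and Q = 16.

10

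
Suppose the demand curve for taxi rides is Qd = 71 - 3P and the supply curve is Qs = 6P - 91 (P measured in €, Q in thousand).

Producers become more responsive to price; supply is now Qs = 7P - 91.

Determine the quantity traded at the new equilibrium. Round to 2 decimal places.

Original equilibrium: 71 - 3P = 6P - 91 gives 162 = 9P, so P = 18 and Q = 17.
The new curves are Qd = 71 - 3P (demand) and Qs = 7P - 91 (supply).
New equilibrium: 71 - 3P = 7P - 91 ⇒ 162 = 10P ⇒ P = 16.2, Q = 22.4.

22.40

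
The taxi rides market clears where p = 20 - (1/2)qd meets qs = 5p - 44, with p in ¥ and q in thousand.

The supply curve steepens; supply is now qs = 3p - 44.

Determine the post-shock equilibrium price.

Solve the original market: 40 - 2p = 5p - 44, hence p = 12 and q = 16.
The new curves are qd = 40 - 2p (demand) and qs = 3p - 44 (supply).
Equate the new curves: 40 - 2p = 3p - 44, giving 84 = 5p, p = 16.8, q = 6.4.

16.8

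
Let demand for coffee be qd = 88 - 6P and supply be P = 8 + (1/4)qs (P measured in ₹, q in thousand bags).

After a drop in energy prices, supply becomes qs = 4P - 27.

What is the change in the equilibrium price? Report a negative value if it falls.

Original equilibrium: 88 - 6P = 4P - 32 gives 120 = 10P, so P = 12 and q = 16.
The shock moves the curves to qd = 88 - 6P and qs = 4P - 27.
Equate the new curves: 88 - 6P = 4P - 27, giving 115 = 10P, P = 11.5, q = 19.
ΔP = 11.5 − 12 = -0.5.

-0.5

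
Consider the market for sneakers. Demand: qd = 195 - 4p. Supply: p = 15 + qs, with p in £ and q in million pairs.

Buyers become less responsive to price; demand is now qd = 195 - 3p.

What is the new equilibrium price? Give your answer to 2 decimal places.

Initially, 195 - 4p = p - 15, so 210 = 5p and p = 42, q = 27.
With the change applied: demand qd = 195 - 3p, supply qs = p - 15.
New equilibrium: 195 - 3p = p - 15 ⇒ 210 = 4p ⇒ p = 52.5, q = 37.5.

52.50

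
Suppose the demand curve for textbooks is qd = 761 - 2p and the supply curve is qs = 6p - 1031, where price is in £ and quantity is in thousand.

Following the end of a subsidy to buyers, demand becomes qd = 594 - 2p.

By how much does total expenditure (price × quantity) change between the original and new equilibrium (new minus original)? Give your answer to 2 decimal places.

-31975.28

Before the shock: 761 - 2p = 6p - 1031 ⇒ 1792 = 8p ⇒ p = 224, q = 313.
The shock moves the curves to qd = 594 - 2p and qs = 6p - 1031.
Equate the new curves: 594 - 2p = 6p - 1031, giving 1625 = 8p, p = 203.125, q = 187.75.
Expenditure moves from 224×313 = 70112 to 203.125×187.75 = 38136.71875; change = -31975.28.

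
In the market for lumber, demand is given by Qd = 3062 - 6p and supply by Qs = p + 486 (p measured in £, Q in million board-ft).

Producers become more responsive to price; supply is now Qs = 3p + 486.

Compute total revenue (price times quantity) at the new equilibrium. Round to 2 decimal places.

384873.48

Before the shock: 3062 - 6p = p + 486 ⇒ 2576 = 7p ⇒ p = 368, Q = 854.
With the change applied: demand Qd = 3062 - 6p, supply Qs = 3p + 486.
Setting them equal: 3062 - 6p = 3p + 486 → 2576 = 9p, so p = 2576/9 ≈ 286.2222 and Q = 4034/3 ≈ 1344.6667.
New expenditure = 286.2222 × 1344.6667 = 384873.48.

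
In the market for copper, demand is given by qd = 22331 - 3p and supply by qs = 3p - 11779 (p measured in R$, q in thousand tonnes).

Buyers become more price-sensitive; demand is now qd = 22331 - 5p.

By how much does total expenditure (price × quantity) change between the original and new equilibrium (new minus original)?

Before the shock: 22331 - 3p = 3p - 11779 ⇒ 34110 = 6p ⇒ p = 5685, q = 5276.
After the shift, demand is qd = 22331 - 5p and supply is qs = 3p - 11779.
Clearing the new market: 22331 - 5p = 3p - 11779, so p = 4263.75 and q = 1012.25.
Expenditure moves from 5685×5276 = 29994060 to 4263.75×1012.25 = 4315980.9375; change = -25678079.0625.

-25678079.0625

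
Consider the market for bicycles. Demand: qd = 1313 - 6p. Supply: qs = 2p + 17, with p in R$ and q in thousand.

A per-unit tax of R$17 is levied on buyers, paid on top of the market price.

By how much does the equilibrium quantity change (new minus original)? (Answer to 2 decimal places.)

Original equilibrium: 1313 - 6p = 2p + 17 gives 1296 = 8p, so p = 162 and q = 341.
Since buyers pay the price plus the tax, the effective demand curve becomes qd = 1211 - 6p.
Clearing the new market: 1211 - 6p = 2p + 17, so p = 149.25 and q = 315.5.
Δq = 315.5 − 341 = -25.50.

-25.50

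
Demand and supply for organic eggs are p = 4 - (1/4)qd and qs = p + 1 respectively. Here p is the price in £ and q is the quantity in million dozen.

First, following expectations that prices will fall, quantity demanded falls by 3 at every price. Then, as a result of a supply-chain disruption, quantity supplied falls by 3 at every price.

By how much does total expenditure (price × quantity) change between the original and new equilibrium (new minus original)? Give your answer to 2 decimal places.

Initially, 16 - 4p = p + 1, so 15 = 5p and p = 3, q = 4.
The new curves are qd = 13 - 4p (demand) and qs = p - 2 (supply).
Equate the new curves: 13 - 4p = p - 2, giving 15 = 5p, p = 3, q = 1.
Expenditure moves from 3×4 = 12 to 3×1 = 3; change = -9.00.

-9.00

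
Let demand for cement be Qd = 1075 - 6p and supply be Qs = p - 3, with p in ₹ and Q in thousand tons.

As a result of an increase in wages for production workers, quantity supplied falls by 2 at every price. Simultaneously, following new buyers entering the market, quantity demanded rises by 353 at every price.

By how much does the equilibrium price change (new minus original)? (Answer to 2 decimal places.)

+50.71

Solve the original market: 1075 - 6p = p - 3, hence p = 154 and Q = 151.
After the shift, demand is Qd = 1428 - 6p and supply is Qs = p - 5.
Equate the new curves: 1428 - 6p = p - 5, giving 1433 = 7p, p = 1433/7 ≈ 204.7143, Q = 1398/7 ≈ 199.7143.
Δp = 204.7143 − 154 = +50.71.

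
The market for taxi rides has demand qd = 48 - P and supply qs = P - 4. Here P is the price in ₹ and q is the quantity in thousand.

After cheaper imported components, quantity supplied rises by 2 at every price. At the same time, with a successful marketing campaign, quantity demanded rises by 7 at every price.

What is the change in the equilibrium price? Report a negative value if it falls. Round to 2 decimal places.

Before the shock: 48 - P = P - 4 ⇒ 52 = 2P ⇒ P = 26, q = 22.
After the shift, demand is qd = 55 - P and supply is qs = P - 2.
Equate the new curves: 55 - P = P - 2, giving 57 = 2P, P = 28.5, q = 26.5.
ΔP = 28.5 − 26 = +2.50.

+2.50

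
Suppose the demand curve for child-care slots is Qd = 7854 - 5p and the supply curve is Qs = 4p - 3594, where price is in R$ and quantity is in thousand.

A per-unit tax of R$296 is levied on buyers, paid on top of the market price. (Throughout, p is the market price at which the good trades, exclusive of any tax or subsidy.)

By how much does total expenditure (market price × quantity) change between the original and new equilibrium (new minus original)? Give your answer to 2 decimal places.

-974205.43

Solve the original market: 7854 - 5p = 4p - 3594, hence p = 1272 and Q = 1494.
Since buyers pay the price plus the tax, the effective demand curve becomes Qd = 6374 - 5p.
Setting them equal: 6374 - 5p = 4p - 3594 → 9968 = 9p, so p = 9968/9 ≈ 1107.5556 and Q = 7526/9 ≈ 836.2222.
Expenditure moves from 1272×1494 = 1900368 to 1107.5556×836.2222 = 926162.5679; change = -974205.43.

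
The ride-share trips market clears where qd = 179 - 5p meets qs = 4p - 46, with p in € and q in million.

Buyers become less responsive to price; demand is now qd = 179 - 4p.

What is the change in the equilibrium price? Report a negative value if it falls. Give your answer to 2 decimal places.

+3.13

Original equilibrium: 179 - 5p = 4p - 46 gives 225 = 9p, so p = 25 and q = 54.
The new curves are qd = 179 - 4p (demand) and qs = 4p - 46 (supply).
Equate the new curves: 179 - 4p = 4p - 46, giving 225 = 8p, p = 28.125, q = 66.5.
Δp = 28.125 − 25 = +3.13.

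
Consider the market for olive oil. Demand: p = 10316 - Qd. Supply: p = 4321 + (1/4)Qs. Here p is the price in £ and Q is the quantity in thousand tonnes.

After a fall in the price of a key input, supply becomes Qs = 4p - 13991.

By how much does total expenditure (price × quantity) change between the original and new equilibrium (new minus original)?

Initially, 10316 - p = 4p - 17284, so 27600 = 5p and p = 5520, Q = 4796.
After the shift, demand is Qd = 10316 - p and supply is Qs = 4p - 13991.
Clearing the new market: 10316 - p = 4p - 13991, so p = 4861.4 and Q = 5454.6.
Expenditure moves from 5520×4796 = 26473920 to 4861.4×5454.6 = 26516992.44; change = +43072.44.

+43072.44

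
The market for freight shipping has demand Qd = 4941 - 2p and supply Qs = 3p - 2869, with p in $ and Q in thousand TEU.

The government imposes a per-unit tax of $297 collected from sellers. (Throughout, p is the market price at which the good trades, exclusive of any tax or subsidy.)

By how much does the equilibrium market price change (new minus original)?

Solve the original market: 4941 - 2p = 3p - 2869, hence p = 1562 and Q = 1817.
Since sellers keep the price net of the tax, the effective supply curve becomes Qs = 3p - 3760.
Clearing the new market: 4941 - 2p = 3p - 3760, so p = 1740.2 and Q = 1460.6.
Δp = 1740.2 − 1562 = +178.2.

+178.2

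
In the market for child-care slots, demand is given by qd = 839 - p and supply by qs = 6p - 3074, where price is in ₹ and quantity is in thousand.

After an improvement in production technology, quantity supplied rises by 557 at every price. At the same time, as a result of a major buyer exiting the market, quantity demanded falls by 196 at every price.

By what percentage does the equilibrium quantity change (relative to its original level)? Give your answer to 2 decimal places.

-31.58

Solve the original market: 839 - p = 6p - 3074, hence p = 559 and q = 280.
After the shift, demand is qd = 643 - p and supply is qs = 6p - 2517.
Clearing the new market: 643 - p = 6p - 2517, so p = 3160/7 ≈ 451.4286 and q = 1341/7 ≈ 191.5714.
%Δq = (191.5714 − 280) / 280 × 100 = -31.58%.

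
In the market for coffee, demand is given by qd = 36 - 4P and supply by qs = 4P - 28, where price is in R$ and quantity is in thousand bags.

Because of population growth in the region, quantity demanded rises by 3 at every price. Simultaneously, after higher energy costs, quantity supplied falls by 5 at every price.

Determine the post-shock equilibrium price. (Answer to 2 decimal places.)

Initially, 36 - 4P = 4P - 28, so 64 = 8P and P = 8, q = 4.
The new curves are qd = 39 - 4P (demand) and qs = 4P - 33 (supply).
New equilibrium: 39 - 4P = 4P - 33 ⇒ 72 = 8P ⇒ P = 9, q = 3.

9.00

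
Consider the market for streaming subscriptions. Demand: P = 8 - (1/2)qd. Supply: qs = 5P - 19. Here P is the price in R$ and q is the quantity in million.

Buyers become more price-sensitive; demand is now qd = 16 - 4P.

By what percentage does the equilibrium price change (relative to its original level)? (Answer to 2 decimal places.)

-22.22

Solve the original market: 16 - 2P = 5P - 19, hence P = 5 and q = 6.
With the change applied: demand qd = 16 - 4P, supply qs = 5P - 19.
Equate the new curves: 16 - 4P = 5P - 19, giving 35 = 9P, P = 35/9 ≈ 3.8889, q = 4/9 ≈ 0.4444.
%ΔP = (3.8889 − 5) / 5 × 100 = -22.22%.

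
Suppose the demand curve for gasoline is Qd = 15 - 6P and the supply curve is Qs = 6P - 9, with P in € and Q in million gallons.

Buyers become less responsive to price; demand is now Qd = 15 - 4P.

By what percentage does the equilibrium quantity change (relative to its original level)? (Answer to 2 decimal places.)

Solve the original market: 15 - 6P = 6P - 9, hence P = 2 and Q = 3.
With the change applied: demand Qd = 15 - 4P, supply Qs = 6P - 9.
Equate the new curves: 15 - 4P = 6P - 9, giving 24 = 10P, P = 2.4, Q = 5.4.
%ΔQ = (5.4 − 3) / 3 × 100 = +80.00%.

+80.00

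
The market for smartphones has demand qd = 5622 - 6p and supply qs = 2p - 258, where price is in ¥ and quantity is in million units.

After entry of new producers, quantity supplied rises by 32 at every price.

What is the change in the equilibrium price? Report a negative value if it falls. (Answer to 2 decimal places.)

Solve the original market: 5622 - 6p = 2p - 258, hence p = 735 and q = 1212.
With the change applied: demand qd = 5622 - 6p, supply qs = 2p - 226.
Setting them equal: 5622 - 6p = 2p - 226 → 5848 = 8p, so p = 731 and q = 1236.
Δp = 731 − 735 = -4.00.

-4.00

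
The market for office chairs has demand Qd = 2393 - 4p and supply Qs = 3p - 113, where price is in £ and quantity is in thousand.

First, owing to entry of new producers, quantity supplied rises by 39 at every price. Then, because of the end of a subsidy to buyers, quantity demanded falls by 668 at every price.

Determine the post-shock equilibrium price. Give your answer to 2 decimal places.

Before the shock: 2393 - 4p = 3p - 113 ⇒ 2506 = 7p ⇒ p = 358, Q = 961.
After the shift, demand is Qd = 1725 - 4p and supply is Qs = 3p - 74.
Equate the new curves: 1725 - 4p = 3p - 74, giving 1799 = 7p, p = 257, Q = 697.

257.00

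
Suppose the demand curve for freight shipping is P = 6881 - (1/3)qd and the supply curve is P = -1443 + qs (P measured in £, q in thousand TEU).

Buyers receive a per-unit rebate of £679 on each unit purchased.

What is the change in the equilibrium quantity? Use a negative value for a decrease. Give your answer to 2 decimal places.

Before the shock: 20643 - 3P = P + 1443 ⇒ 19200 = 4P ⇒ P = 4800, q = 6243.
Since buyers' out-of-pocket price is the market price minus the rebate, the effective demand curve becomes qd = 22680 - 3P.
Clearing the new market: 22680 - 3P = P + 1443, so P = 5309.25 and q = 6752.25.
Δq = 6752.25 − 6243 = +509.25.

+509.25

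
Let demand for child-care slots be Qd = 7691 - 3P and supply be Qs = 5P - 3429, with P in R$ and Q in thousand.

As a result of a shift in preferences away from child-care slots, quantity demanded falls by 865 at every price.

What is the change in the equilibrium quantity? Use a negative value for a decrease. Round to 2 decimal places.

-540.63

Original equilibrium: 7691 - 3P = 5P - 3429 gives 11120 = 8P, so P = 1390 and Q = 3521.
The new curves are Qd = 6826 - 3P (demand) and Qs = 5P - 3429 (supply).
Clearing the new market: 6826 - 3P = 5P - 3429, so P = 1281.875 and Q = 2980.375.
ΔQ = 2980.375 − 3521 = -540.63.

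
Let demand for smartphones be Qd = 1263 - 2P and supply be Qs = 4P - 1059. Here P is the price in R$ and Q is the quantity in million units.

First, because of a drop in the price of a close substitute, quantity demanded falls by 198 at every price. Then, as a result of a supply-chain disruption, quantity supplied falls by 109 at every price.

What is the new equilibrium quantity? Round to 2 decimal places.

Original equilibrium: 1263 - 2P = 4P - 1059 gives 2322 = 6P, so P = 387 and Q = 489.
The new curves are Qd = 1065 - 2P (demand) and Qs = 4P - 1168 (supply).
Equate the new curves: 1065 - 2P = 4P - 1168, giving 2233 = 6P, P = 2233/6 ≈ 372.1667, Q = 962/3 ≈ 320.6667.

320.67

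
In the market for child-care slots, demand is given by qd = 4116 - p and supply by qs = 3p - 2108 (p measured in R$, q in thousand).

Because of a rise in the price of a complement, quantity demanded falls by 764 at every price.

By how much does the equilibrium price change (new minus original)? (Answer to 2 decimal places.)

Original equilibrium: 4116 - p = 3p - 2108 gives 6224 = 4p, so p = 1556 and q = 2560.
The shock moves the curves to qd = 3352 - p and qs = 3p - 2108.
New equilibrium: 3352 - p = 3p - 2108 ⇒ 5460 = 4p ⇒ p = 1365, q = 1987.
Δp = 1365 − 1556 = -191.00.

-191.00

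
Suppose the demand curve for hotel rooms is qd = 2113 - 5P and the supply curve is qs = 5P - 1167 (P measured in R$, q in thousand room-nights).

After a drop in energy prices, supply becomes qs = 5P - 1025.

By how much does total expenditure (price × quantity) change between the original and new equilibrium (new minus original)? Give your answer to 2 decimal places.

+15563.20

Initially, 2113 - 5P = 5P - 1167, so 3280 = 10P and P = 328, q = 473.
With the change applied: demand qd = 2113 - 5P, supply qs = 5P - 1025.
Clearing the new market: 2113 - 5P = 5P - 1025, so P = 313.8 and q = 544.
Expenditure moves from 328×473 = 155144 to 313.8×544 = 170707.2; change = +15563.20.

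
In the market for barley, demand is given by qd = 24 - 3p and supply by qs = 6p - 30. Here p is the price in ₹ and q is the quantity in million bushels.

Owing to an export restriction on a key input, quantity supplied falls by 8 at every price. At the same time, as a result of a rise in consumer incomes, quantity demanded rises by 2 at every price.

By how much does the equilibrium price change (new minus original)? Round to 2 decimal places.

Original equilibrium: 24 - 3p = 6p - 30 gives 54 = 9p, so p = 6 and q = 6.
After the shift, demand is qd = 26 - 3p and supply is qs = 6p - 38.
New equilibrium: 26 - 3p = 6p - 38 ⇒ 64 = 9p ⇒ p = 64/9 ≈ 7.1111, q = 14/3 ≈ 4.6667.
Δp = 7.1111 − 6 = +1.11.

+1.11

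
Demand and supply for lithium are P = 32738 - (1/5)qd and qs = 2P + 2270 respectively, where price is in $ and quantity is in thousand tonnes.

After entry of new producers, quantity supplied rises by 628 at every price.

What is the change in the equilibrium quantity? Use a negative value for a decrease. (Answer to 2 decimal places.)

Solve the original market: 163690 - 5P = 2P + 2270, hence P = 23060 and q = 48390.
With the change applied: demand qd = 163690 - 5P, supply qs = 2P + 2898.
New equilibrium: 163690 - 5P = 2P + 2898 ⇒ 160792 = 7P ⇒ P = 160792/7 ≈ 22970.2857, q = 341870/7 ≈ 48838.5714.
Δq = 48838.5714 − 48390 = +448.57.

+448.57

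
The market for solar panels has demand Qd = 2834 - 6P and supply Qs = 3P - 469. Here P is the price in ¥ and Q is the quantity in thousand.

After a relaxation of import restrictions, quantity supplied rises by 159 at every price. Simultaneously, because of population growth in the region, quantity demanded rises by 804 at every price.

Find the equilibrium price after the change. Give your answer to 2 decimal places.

Before the shock: 2834 - 6P = 3P - 469 ⇒ 3303 = 9P ⇒ P = 367, Q = 632.
The shock moves the curves to Qd = 3638 - 6P and Qs = 3P - 310.
Equate the new curves: 3638 - 6P = 3P - 310, giving 3948 = 9P, P = 1316/3 ≈ 438.6667, Q = 1006.

438.67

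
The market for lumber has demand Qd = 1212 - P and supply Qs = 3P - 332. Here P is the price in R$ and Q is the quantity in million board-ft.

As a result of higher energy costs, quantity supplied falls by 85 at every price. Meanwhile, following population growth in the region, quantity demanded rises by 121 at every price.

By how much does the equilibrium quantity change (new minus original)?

Solve the original market: 1212 - P = 3P - 332, hence P = 386 and Q = 826.
The shock moves the curves to Qd = 1333 - P and Qs = 3P - 417.
Setting them equal: 1333 - P = 3P - 417 → 1750 = 4P, so P = 437.5 and Q = 895.5.
ΔQ = 895.5 − 826 = +69.5.

+69.5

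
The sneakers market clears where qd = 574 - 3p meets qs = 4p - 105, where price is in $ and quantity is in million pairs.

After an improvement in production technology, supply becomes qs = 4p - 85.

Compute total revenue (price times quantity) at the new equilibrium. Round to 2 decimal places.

27449.37

Original equilibrium: 574 - 3p = 4p - 105 gives 679 = 7p, so p = 97 and q = 283.
The shock moves the curves to qd = 574 - 3p and qs = 4p - 85.
Equate the new curves: 574 - 3p = 4p - 85, giving 659 = 7p, p = 659/7 ≈ 94.1429, q = 2041/7 ≈ 291.5714.
New expenditure = 94.1429 × 291.5714 = 27449.37.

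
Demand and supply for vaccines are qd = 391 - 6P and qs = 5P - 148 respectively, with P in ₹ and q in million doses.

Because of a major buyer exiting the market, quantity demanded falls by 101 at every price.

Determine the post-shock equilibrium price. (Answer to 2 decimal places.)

Before the shock: 391 - 6P = 5P - 148 ⇒ 539 = 11P ⇒ P = 49, q = 97.
The new curves are qd = 290 - 6P (demand) and qs = 5P - 148 (supply).
New equilibrium: 290 - 6P = 5P - 148 ⇒ 438 = 11P ⇒ P = 438/11 ≈ 39.8182, q = 562/11 ≈ 51.0909.

39.82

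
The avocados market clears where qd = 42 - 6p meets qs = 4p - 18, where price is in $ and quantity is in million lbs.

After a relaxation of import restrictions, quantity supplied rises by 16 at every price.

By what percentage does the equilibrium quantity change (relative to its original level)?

Before the shock: 42 - 6p = 4p - 18 ⇒ 60 = 10p ⇒ p = 6, q = 6.
With the change applied: demand qd = 42 - 6p, supply qs = 4p - 2.
Clearing the new market: 42 - 6p = 4p - 2, so p = 4.4 and q = 15.6.
%Δq = (15.6 − 6) / 6 × 100 = +160%.

+160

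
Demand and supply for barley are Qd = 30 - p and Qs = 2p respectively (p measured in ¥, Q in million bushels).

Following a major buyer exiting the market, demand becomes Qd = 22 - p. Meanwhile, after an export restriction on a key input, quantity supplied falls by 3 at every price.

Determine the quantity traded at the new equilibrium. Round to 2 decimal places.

13.67

Initially, 30 - p = 2p, so 30 = 3p and p = 10, Q = 20.
The shock moves the curves to Qd = 22 - p and Qs = 2p - 3.
Clearing the new market: 22 - p = 2p - 3, so p = 25/3 ≈ 8.3333 and Q = 41/3 ≈ 13.6667.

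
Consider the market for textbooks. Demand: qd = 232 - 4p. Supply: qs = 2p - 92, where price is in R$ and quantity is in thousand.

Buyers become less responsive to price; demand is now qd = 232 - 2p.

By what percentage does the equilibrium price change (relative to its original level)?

Initially, 232 - 4p = 2p - 92, so 324 = 6p and p = 54, q = 16.
The shock moves the curves to qd = 232 - 2p and qs = 2p - 92.
New equilibrium: 232 - 2p = 2p - 92 ⇒ 324 = 4p ⇒ p = 81, q = 70.
%Δp = (81 − 54) / 54 × 100 = +50%.

+50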